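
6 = 6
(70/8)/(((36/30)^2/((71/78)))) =62125/11232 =5.53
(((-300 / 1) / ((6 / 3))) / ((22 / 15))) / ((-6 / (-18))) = -3375 / 11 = -306.82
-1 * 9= -9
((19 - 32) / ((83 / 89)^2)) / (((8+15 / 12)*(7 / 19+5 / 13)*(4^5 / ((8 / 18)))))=-0.00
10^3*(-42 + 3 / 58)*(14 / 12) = -1419250 / 29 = -48939.66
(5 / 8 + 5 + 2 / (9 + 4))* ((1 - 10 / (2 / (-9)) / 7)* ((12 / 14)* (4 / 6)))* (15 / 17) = 21.64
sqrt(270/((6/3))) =3 * sqrt(15) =11.62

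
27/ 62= 0.44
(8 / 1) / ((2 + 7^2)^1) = 8 / 51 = 0.16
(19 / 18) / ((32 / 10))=95 / 288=0.33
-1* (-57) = 57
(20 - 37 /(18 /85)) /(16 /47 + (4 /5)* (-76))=654475 /255744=2.56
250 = 250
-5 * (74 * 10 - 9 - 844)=565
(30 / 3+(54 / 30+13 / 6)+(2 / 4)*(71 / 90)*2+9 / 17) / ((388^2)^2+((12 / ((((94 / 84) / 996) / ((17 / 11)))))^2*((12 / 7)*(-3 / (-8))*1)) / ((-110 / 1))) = 34379513047 / 50971990729930850304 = 0.00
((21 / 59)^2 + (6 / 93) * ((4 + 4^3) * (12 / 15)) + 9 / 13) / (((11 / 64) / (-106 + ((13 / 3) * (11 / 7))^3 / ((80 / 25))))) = -131847550089128 / 714545096265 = -184.52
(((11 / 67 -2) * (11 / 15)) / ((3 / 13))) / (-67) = 5863 / 67335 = 0.09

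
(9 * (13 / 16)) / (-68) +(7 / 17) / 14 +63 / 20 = 983 / 320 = 3.07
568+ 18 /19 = 10810 /19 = 568.95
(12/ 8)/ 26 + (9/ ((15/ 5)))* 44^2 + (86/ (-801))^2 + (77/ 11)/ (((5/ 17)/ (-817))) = -2274795064141/ 166816260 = -13636.53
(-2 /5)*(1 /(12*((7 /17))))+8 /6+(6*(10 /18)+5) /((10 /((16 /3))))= 3589 /630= 5.70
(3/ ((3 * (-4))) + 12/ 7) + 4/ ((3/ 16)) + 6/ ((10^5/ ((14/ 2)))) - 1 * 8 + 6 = 21837941/ 1050000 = 20.80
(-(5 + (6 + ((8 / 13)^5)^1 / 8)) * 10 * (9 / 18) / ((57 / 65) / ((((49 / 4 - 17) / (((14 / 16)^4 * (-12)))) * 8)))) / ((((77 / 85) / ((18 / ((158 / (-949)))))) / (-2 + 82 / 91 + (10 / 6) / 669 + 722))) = 57003460417004548352000 / 1953473587194129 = 29180563.68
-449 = -449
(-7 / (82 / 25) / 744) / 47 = -175 / 2867376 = -0.00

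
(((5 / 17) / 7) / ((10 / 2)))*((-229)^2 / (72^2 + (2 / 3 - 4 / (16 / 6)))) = 314646 / 3700781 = 0.09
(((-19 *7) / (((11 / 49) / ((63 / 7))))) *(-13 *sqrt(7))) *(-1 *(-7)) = 5337423 *sqrt(7) / 11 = 1283772.17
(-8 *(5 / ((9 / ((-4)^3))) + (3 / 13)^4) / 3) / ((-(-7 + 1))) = 36555164 / 2313441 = 15.80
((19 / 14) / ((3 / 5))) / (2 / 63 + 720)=285 / 90724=0.00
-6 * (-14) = 84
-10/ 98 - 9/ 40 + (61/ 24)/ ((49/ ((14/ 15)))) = -983/ 3528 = -0.28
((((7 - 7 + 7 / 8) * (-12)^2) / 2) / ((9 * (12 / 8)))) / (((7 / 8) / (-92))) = -1472 / 3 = -490.67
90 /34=45 /17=2.65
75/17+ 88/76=1799/323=5.57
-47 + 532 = 485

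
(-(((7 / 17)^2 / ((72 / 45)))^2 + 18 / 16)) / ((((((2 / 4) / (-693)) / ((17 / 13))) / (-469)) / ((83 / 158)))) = -163842230335707 / 322921664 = -507374.54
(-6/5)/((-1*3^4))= 2/135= 0.01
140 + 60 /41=141.46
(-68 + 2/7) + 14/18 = -4217/63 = -66.94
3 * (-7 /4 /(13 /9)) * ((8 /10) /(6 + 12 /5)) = -9 /26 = -0.35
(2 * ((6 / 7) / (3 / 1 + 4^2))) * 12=144 / 133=1.08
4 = 4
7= 7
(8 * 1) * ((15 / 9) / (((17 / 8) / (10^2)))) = 32000 / 51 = 627.45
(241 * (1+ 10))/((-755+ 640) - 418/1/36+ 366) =47718/4309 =11.07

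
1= 1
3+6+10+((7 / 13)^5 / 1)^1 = 7071374 / 371293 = 19.05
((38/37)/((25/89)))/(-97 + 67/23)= -38893/1000850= -0.04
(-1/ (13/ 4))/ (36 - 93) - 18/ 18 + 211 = 155614/ 741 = 210.01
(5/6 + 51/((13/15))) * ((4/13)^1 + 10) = 311885/507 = 615.16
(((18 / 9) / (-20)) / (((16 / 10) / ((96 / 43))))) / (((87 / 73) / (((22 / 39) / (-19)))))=3212 / 924027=0.00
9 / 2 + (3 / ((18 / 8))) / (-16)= 4.42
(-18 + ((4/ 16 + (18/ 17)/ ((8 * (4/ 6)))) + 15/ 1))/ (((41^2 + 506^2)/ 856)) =-37129/ 4381189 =-0.01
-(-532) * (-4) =-2128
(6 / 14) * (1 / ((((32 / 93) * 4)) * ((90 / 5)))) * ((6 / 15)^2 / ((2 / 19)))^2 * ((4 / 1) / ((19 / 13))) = 7657 / 70000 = 0.11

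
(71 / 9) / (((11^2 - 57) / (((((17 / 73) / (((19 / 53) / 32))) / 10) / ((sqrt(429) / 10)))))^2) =57637871 / 29710688436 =0.00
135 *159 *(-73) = -1566945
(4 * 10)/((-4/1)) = -10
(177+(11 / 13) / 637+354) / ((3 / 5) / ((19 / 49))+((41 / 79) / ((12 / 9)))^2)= 41713455003040 / 133457316447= 312.56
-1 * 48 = -48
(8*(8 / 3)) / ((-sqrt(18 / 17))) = -20.73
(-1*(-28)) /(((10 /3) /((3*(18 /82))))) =1134 /205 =5.53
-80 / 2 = -40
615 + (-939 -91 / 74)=-24067 / 74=-325.23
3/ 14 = 0.21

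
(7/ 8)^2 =49/ 64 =0.77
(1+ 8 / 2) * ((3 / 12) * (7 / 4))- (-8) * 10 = 1315 / 16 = 82.19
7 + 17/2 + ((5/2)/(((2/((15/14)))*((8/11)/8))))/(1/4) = 521/7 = 74.43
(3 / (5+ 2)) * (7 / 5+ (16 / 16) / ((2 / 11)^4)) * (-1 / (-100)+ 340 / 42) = 1247928657 / 392000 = 3183.49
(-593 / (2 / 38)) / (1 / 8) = -90136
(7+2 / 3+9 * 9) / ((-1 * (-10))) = 133 / 15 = 8.87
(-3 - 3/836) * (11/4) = -2511/304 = -8.26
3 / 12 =1 / 4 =0.25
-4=-4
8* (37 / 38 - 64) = -9580 / 19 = -504.21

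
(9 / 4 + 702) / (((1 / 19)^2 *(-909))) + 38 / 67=-7555179 / 27068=-279.12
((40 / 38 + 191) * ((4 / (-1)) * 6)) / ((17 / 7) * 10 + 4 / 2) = -76629 / 437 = -175.35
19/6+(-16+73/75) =-593/50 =-11.86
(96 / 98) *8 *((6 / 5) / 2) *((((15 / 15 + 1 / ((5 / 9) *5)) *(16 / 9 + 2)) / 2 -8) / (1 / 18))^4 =41101463433019392 / 95703125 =429468352.61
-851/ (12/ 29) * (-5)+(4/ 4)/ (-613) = 75641123/ 7356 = 10282.92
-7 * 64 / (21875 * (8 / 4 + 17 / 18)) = -1152 / 165625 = -0.01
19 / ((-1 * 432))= -19 / 432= -0.04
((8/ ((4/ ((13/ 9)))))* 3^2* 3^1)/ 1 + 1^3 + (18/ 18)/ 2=159/ 2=79.50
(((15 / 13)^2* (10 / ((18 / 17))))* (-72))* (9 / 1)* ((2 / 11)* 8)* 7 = -154224000 / 1859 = -82960.73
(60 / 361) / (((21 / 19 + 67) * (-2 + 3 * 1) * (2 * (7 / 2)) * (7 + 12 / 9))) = 18 / 430255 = 0.00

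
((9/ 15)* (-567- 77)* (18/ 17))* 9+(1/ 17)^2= -5320723/ 1445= -3682.16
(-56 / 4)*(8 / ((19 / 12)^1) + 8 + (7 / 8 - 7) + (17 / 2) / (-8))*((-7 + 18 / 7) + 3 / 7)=328.45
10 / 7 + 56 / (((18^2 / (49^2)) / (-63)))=-1646996 / 63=-26142.79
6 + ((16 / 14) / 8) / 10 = 421 / 70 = 6.01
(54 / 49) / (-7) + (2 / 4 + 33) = 22873 / 686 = 33.34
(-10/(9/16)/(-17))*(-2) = -320/153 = -2.09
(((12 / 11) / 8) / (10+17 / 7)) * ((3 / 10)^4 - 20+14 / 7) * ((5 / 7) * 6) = -0.85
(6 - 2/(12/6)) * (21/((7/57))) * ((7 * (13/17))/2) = 2288.38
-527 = -527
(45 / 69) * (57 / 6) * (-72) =-10260 / 23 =-446.09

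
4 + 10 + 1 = 15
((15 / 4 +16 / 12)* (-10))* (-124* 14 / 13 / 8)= 66185 / 78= 848.53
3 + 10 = 13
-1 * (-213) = 213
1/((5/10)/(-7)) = -14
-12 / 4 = -3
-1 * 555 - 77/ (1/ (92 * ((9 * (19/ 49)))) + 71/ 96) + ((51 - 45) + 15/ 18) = -365578169/ 560838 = -651.84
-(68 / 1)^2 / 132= -35.03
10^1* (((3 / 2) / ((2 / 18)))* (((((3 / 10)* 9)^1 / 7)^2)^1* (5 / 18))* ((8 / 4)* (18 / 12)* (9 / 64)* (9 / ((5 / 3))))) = 1594323 / 125440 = 12.71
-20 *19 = -380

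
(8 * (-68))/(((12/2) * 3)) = -272/9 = -30.22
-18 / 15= -6 / 5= -1.20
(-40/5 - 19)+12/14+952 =6481/7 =925.86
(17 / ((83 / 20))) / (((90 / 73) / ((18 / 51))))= 292 / 249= 1.17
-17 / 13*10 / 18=-85 / 117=-0.73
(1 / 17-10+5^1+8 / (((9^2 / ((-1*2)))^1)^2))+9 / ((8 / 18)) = 6832177 / 446148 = 15.31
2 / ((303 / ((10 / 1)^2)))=0.66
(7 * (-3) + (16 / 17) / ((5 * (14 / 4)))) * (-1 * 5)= 12463 / 119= 104.73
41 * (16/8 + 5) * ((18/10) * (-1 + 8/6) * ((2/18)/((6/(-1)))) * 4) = -574/45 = -12.76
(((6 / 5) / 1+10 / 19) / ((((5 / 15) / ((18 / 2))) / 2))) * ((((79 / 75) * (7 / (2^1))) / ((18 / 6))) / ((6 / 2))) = 90692 / 2375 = 38.19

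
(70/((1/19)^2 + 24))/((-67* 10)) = -0.00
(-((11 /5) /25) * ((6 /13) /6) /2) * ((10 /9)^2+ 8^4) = -1825318 /131625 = -13.87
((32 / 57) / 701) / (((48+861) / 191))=0.00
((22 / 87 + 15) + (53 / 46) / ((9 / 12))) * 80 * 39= 34938800 / 667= 52382.01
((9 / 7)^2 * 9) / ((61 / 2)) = 1458 / 2989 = 0.49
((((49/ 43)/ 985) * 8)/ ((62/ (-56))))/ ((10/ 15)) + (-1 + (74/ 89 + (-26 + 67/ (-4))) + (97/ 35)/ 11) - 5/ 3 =-4788294169853/ 107976279180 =-44.35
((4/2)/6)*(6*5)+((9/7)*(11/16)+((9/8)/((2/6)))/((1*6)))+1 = 697/56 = 12.45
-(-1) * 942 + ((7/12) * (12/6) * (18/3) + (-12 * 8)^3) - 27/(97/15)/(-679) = -58208862776/65863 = -883786.99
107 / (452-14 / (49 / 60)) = 749 / 3044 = 0.25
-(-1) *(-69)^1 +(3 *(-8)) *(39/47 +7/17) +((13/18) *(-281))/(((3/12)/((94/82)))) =-303490709/294831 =-1029.37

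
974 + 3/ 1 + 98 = 1075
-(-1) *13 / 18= 13 / 18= 0.72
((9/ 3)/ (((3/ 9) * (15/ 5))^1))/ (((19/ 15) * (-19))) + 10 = 3565/ 361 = 9.88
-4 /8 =-1 /2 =-0.50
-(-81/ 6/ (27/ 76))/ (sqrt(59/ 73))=38 * sqrt(4307)/ 59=42.27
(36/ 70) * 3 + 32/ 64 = 143/ 70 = 2.04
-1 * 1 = -1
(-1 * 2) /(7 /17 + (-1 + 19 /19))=-34 /7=-4.86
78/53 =1.47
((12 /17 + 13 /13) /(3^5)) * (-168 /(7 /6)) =-464 /459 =-1.01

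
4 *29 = 116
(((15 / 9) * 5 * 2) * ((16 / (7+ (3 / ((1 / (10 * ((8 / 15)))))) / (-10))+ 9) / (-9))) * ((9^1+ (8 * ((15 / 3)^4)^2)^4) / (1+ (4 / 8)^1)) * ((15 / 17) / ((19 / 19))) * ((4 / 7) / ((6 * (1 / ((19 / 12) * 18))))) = -3373274820915699098569469000.00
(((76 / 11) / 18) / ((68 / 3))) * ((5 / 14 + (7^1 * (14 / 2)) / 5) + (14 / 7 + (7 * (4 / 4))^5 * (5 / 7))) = 15982819 / 78540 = 203.50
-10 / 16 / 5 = -1 / 8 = -0.12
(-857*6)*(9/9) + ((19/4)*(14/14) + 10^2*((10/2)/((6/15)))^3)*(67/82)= 50658447/328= 154446.48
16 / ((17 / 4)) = 64 / 17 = 3.76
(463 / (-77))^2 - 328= -1730343 / 5929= -291.84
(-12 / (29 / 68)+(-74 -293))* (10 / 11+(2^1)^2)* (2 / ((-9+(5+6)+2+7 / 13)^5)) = -459501820596 / 228060851381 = -2.01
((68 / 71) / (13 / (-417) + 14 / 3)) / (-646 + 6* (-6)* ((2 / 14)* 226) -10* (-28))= -33082 / 244704269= -0.00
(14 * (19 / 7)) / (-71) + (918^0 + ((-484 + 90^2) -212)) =525717 / 71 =7404.46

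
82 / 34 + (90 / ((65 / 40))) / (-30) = 125 / 221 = 0.57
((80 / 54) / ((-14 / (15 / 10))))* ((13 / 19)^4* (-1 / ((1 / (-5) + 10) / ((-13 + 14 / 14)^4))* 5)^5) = 1188107846617755392409600000000000 / 257687198474503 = 4610659177682485338.76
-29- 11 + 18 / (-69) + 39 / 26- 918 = -44011 / 46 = -956.76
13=13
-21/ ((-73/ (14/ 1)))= 294/ 73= 4.03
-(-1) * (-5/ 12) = -5/ 12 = -0.42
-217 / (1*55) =-217 / 55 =-3.95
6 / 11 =0.55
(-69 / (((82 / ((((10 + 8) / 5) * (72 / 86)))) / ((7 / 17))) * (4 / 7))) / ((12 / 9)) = -821583 / 599420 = -1.37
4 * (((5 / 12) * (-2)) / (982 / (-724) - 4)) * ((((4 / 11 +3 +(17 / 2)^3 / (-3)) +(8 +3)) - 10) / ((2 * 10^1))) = -9573271 / 1535688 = -6.23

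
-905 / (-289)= 905 / 289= 3.13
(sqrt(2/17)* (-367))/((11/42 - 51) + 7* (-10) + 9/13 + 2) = 200382* sqrt(34)/1095701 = 1.07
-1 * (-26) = 26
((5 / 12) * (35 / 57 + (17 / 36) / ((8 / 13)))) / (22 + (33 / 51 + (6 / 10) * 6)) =3212575 / 146496384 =0.02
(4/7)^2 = 16/49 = 0.33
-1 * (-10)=10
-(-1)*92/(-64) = -23/16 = -1.44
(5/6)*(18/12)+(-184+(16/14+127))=-1529/28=-54.61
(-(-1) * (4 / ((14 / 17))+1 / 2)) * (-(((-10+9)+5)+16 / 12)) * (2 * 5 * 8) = -16000 / 7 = -2285.71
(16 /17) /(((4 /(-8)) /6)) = -192 /17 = -11.29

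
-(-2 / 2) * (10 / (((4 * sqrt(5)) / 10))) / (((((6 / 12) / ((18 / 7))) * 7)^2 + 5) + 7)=6480 * sqrt(5) / 17953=0.81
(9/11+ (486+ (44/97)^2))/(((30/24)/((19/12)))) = 957723329/1552485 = 616.90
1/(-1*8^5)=-1/32768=-0.00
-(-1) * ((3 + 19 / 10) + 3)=79 / 10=7.90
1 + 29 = 30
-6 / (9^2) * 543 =-362 / 9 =-40.22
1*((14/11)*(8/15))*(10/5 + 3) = 112/33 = 3.39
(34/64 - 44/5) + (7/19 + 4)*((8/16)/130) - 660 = -26409317/39520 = -668.25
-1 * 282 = -282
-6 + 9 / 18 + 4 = -1.50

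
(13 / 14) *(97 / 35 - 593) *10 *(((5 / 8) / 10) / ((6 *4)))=-44759 / 3136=-14.27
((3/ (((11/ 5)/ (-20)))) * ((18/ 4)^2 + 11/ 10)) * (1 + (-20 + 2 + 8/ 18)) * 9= 954345/ 11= 86758.64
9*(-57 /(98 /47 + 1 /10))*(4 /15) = -64296 /1027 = -62.61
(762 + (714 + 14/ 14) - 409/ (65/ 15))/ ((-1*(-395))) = 17974/ 5135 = 3.50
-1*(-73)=73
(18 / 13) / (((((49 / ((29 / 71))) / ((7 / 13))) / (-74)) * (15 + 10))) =-0.02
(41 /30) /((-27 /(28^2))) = -16072 /405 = -39.68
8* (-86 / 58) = -11.86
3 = 3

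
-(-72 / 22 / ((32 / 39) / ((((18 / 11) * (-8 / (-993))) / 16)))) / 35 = 1053 / 11214280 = 0.00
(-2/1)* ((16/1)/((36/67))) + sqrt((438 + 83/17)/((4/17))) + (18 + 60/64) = -5849/144 + sqrt(7529)/2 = 2.77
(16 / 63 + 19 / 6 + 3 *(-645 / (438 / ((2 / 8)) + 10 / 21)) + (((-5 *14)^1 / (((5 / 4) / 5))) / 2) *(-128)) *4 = 83106713492 / 1159263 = 71689.27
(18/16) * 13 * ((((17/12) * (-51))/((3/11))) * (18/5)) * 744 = -103772097/10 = -10377209.70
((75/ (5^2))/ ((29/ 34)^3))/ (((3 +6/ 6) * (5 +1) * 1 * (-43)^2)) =4913/ 45095261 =0.00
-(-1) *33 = 33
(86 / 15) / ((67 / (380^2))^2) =358643392000 / 13467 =26631275.86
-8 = -8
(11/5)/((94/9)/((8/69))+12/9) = 132/5485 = 0.02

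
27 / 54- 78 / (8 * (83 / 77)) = -2837 / 332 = -8.55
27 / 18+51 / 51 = 5 / 2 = 2.50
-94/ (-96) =47/ 48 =0.98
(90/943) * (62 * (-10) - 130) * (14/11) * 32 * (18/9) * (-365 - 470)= 50500800000/10373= 4868485.49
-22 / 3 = -7.33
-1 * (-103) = 103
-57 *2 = -114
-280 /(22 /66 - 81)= 420 /121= 3.47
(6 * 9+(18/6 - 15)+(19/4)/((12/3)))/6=691/96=7.20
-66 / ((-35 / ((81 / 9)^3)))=48114 / 35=1374.69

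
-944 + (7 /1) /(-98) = -13217 /14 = -944.07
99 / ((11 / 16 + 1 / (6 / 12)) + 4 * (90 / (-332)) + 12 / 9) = 394416 / 11699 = 33.71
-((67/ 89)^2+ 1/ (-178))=-8889/ 15842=-0.56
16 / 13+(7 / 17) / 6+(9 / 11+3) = 74645 / 14586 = 5.12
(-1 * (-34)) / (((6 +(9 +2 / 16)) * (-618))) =-136 / 37389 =-0.00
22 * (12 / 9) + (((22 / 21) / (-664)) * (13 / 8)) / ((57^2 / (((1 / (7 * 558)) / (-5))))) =103815150405263 / 3539152854720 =29.33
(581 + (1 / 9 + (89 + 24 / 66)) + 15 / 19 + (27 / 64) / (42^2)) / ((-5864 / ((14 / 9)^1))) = -15838662155 / 88947403776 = -0.18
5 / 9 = 0.56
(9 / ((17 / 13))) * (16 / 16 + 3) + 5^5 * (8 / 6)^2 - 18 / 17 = 854050 / 153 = 5582.03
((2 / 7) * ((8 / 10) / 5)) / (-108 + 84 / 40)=-16 / 37065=-0.00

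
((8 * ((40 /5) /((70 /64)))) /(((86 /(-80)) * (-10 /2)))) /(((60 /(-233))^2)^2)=188626913344 /76190625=2475.72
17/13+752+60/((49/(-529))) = 67237/637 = 105.55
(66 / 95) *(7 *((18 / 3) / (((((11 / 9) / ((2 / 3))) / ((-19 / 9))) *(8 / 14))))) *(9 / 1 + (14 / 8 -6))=-2793 / 10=-279.30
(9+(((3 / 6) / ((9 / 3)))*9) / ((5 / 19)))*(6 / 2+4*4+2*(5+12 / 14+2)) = 5103 / 10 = 510.30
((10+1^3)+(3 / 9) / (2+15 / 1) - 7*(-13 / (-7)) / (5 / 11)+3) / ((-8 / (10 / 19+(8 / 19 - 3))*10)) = -24167 / 64600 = -0.37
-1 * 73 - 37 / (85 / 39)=-7648 / 85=-89.98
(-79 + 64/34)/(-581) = 1311/9877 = 0.13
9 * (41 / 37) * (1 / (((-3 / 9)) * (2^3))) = -1107 / 296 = -3.74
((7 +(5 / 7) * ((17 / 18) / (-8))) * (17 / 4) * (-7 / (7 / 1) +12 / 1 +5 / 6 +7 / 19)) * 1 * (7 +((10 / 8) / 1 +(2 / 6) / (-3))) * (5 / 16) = 241495342205 / 264757248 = 912.14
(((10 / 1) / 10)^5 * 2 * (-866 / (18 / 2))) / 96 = -433 / 216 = -2.00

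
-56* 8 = -448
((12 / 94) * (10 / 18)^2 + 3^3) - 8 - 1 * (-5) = 30506 / 1269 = 24.04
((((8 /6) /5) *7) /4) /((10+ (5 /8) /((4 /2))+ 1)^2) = 0.00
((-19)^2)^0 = 1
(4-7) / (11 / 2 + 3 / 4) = -12 / 25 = -0.48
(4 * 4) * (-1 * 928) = -14848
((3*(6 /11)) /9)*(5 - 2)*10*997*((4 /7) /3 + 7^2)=20598020 /77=267506.75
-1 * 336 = -336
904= 904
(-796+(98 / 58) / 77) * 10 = -2539170 / 319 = -7959.78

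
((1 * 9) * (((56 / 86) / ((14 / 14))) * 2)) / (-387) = -56 / 1849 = -0.03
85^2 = 7225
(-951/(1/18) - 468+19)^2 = 308599489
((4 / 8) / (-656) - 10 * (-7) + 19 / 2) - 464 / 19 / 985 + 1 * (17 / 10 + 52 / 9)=19215286477 / 220986720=86.95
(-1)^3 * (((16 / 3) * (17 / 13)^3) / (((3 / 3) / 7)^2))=-3851792 / 6591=-584.40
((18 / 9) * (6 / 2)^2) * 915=16470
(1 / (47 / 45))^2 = 0.92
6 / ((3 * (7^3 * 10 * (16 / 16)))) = 1 / 1715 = 0.00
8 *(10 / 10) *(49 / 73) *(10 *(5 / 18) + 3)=20384 / 657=31.03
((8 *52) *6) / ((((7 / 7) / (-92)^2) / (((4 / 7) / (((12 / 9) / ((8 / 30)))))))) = 84504576 / 35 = 2414416.46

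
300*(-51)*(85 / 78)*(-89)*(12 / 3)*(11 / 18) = 141465500 / 39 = 3627320.51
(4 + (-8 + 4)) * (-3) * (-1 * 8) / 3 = 0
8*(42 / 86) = 168 / 43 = 3.91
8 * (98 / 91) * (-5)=-560 / 13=-43.08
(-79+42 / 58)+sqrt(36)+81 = 253 / 29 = 8.72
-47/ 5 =-9.40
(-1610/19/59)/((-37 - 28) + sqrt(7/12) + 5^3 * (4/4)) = -1159200/48419353 + 3220 * sqrt(21)/48419353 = -0.02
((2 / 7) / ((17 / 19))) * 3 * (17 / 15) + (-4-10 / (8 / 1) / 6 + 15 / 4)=527 / 840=0.63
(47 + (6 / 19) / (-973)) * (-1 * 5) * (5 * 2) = -43444150 / 18487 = -2349.98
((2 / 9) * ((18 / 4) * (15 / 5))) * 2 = 6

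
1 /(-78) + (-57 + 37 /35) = -152759 /2730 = -55.96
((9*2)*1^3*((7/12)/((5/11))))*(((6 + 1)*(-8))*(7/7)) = -6468/5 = -1293.60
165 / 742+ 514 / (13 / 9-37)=-844923 / 59360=-14.23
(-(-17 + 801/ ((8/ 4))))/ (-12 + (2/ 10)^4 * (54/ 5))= 2396875/ 74892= 32.00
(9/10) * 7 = 63/10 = 6.30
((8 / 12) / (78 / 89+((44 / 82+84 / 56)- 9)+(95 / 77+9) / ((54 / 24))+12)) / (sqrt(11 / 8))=613032 * sqrt(22) / 52908325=0.05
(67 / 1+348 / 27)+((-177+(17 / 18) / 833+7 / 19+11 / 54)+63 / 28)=-9480455 / 100548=-94.29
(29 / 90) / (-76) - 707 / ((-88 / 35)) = 2644582 / 9405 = 281.19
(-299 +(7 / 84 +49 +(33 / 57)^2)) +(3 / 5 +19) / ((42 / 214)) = -1080941 / 7220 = -149.71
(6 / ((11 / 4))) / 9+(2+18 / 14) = 815 / 231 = 3.53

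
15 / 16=0.94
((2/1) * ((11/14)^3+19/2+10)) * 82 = 2248399/686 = 3277.55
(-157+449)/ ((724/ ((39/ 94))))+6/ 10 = 65277/ 85070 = 0.77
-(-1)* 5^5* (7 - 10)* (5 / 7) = -46875 / 7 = -6696.43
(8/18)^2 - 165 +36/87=-386149/2349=-164.39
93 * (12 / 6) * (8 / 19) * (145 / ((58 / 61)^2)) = 6921060 / 551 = 12560.91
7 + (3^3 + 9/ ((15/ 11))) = 203/ 5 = 40.60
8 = 8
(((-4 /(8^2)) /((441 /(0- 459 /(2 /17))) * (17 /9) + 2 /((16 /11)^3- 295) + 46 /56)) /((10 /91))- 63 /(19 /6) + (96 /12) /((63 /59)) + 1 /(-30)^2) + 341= 98058787030663 /299277052200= 327.65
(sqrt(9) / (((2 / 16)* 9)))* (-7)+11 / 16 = -863 / 48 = -17.98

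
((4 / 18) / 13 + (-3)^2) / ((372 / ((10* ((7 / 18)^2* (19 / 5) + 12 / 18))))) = 2121605 / 7050888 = 0.30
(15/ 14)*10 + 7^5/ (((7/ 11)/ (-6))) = -1109187/ 7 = -158455.29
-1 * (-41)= 41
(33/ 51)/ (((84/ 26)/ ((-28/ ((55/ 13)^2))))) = -4394/ 14025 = -0.31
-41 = -41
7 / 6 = 1.17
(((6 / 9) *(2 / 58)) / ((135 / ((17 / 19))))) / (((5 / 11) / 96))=11968 / 371925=0.03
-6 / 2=-3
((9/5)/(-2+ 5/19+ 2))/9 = 19/25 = 0.76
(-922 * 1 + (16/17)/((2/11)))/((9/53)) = -826058/153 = -5399.07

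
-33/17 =-1.94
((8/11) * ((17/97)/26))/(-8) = -0.00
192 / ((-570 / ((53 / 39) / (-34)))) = 848 / 62985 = 0.01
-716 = -716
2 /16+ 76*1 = 609 /8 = 76.12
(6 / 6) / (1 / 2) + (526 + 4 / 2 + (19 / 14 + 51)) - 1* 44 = 7537 / 14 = 538.36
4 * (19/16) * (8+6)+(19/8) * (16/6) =437/6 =72.83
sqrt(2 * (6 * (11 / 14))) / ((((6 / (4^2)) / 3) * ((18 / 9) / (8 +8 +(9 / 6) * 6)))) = 100 * sqrt(462) / 7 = 307.06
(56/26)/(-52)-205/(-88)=34029/14872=2.29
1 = 1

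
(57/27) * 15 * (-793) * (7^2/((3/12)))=-14765660/3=-4921886.67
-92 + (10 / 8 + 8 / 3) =-88.08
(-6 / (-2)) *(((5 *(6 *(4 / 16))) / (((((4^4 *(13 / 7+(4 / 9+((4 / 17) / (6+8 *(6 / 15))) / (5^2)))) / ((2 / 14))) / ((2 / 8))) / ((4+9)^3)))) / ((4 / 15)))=26092945125 / 2323259392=11.23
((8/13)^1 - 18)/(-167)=226/2171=0.10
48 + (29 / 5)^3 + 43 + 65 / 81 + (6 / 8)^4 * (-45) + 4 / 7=4957804753 / 18144000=273.25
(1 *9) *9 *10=810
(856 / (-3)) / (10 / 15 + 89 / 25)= -21400 / 317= -67.51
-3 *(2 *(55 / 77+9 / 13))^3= -50331648 / 753571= -66.79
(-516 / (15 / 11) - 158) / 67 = -2682 / 335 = -8.01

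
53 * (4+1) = 265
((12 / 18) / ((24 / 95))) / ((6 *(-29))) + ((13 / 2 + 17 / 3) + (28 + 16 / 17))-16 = 2672069 / 106488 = 25.09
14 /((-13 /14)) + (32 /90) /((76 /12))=-55652 /3705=-15.02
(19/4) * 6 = 57/2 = 28.50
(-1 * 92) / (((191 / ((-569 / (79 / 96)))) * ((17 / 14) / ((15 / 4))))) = 263833920 / 256513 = 1028.54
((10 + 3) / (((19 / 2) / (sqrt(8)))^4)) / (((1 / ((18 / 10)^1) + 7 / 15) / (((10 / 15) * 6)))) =1198080 / 2997383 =0.40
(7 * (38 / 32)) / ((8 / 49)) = 50.91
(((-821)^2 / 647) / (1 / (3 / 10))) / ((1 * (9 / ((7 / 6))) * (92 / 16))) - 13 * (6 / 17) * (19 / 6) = -85191436 / 11383965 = -7.48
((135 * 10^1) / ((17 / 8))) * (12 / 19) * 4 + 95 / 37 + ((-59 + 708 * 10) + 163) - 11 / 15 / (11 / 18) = 525265639 / 59755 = 8790.32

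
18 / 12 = 3 / 2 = 1.50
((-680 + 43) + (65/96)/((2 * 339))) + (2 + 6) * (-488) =-295564543/65088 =-4541.00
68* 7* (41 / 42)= 1394 / 3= 464.67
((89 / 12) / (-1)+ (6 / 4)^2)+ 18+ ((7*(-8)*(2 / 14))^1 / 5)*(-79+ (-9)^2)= 289 / 30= 9.63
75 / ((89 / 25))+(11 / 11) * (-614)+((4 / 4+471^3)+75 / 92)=855535624799 / 8188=104486519.88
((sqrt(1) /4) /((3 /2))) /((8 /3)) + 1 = 17 /16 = 1.06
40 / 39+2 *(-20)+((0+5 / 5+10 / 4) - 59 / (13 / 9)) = -5953 / 78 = -76.32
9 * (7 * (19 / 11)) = 1197 / 11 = 108.82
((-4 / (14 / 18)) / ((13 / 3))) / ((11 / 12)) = -1296 / 1001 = -1.29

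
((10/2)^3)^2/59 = 15625/59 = 264.83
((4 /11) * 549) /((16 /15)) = 187.16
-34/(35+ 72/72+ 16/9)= -9/10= -0.90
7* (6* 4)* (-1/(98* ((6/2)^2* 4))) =-1/21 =-0.05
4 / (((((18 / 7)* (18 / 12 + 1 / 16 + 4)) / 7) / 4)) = 6272 / 801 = 7.83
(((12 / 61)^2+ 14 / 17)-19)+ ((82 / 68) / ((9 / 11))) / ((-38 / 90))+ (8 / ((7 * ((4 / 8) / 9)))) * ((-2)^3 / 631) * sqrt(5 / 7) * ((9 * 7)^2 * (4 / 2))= -186624 * sqrt(35) / 631-51989813 / 2403766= -1771.36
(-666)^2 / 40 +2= 110909 / 10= 11090.90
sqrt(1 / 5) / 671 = sqrt(5) / 3355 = 0.00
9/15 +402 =2013/5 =402.60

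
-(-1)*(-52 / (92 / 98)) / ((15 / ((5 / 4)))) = -637 / 138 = -4.62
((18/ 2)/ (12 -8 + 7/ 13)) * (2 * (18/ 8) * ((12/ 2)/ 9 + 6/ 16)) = 8775/ 944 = 9.30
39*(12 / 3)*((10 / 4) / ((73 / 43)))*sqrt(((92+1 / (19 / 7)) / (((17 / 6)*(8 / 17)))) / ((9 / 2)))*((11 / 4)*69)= 19092645*sqrt(2470) / 5548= 171032.29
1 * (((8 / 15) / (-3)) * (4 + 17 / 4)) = -22 / 15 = -1.47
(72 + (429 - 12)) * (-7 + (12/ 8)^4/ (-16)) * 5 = -17888.61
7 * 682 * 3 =14322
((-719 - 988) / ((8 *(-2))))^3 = 4973940243 / 4096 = 1214340.88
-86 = -86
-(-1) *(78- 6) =72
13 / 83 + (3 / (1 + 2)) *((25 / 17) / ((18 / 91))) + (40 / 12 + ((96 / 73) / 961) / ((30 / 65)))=19470144623 / 1781745894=10.93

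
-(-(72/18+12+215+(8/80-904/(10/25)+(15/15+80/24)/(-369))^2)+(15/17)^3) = 3074995950287291777/602063093700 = 5107431.40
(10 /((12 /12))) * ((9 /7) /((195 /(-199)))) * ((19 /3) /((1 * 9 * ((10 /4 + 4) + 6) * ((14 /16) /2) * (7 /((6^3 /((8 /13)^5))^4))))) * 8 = -326394564966941711449193500113 /4714156104089600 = -69237114291524.97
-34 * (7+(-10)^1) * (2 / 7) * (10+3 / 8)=4233 / 14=302.36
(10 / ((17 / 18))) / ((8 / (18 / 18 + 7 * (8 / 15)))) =213 / 34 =6.26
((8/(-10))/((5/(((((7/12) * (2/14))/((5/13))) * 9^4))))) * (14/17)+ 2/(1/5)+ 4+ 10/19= -6976146/40375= -172.78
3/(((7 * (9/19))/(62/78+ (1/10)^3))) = 589741/819000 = 0.72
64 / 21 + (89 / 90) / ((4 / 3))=1061 / 280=3.79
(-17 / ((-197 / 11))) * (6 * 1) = 1122 / 197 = 5.70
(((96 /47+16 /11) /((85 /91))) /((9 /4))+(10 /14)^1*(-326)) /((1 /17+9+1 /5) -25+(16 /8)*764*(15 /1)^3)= -320033183 /7138645707501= -0.00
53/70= 0.76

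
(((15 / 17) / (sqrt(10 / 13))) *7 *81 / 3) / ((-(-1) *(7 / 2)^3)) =324 *sqrt(130) / 833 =4.43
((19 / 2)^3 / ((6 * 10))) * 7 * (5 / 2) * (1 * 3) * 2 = 1500.41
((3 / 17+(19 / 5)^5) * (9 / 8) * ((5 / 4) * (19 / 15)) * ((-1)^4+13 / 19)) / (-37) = -126309174 / 1965625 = -64.26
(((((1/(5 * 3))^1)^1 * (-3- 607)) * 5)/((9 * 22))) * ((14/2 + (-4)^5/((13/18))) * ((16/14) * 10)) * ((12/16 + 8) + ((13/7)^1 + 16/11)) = 415634571500/2081079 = 199720.71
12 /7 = 1.71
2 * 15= 30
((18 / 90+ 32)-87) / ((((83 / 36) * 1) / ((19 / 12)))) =-15618 / 415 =-37.63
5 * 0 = 0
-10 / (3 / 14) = -140 / 3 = -46.67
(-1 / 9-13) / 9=-118 / 81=-1.46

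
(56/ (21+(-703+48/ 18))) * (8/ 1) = -672/ 1019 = -0.66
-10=-10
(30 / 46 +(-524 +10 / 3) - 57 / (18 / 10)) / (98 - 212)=4.84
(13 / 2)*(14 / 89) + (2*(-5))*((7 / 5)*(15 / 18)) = -2842 / 267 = -10.64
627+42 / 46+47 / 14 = 631.27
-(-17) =17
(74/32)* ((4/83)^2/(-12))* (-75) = 0.03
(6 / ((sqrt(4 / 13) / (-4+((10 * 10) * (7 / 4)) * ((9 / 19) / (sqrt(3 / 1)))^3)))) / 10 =-6 * sqrt(13) / 5+8505 * sqrt(39) / 13718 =-0.45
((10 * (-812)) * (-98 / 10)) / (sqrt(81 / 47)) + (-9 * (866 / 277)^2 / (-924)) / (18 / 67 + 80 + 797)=37685289 / 347262333341 + 79576 * sqrt(47) / 9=60616.17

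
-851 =-851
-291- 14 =-305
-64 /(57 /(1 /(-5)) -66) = 64 /351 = 0.18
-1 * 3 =-3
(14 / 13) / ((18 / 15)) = 35 / 39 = 0.90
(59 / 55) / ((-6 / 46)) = -8.22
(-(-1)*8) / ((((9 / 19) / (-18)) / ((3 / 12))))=-76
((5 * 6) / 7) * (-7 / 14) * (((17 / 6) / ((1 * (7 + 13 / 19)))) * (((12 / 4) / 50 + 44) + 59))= -1664419 / 20440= -81.43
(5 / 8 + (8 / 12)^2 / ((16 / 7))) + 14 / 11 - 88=-85.91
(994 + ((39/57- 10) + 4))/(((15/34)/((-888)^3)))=-29815201907712/19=-1569221153037.47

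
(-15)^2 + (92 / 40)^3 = 237167 / 1000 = 237.17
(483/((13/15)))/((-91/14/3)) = -43470/169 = -257.22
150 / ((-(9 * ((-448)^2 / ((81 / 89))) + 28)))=-675 / 8931454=-0.00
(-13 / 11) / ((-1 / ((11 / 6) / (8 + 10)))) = 13 / 108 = 0.12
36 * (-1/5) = -36/5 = -7.20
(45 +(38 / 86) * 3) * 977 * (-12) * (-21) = 11405543.44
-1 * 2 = -2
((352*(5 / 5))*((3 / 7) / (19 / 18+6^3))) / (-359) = -19008 / 9818291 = -0.00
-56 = -56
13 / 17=0.76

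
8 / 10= 4 / 5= 0.80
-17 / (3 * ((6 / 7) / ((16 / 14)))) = -7.56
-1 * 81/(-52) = 81/52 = 1.56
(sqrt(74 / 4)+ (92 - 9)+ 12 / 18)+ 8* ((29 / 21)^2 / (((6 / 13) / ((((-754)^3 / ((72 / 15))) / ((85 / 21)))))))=-2343275437535 / 3213+ sqrt(74) / 2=-729310745.01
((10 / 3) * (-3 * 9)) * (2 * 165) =-29700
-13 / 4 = -3.25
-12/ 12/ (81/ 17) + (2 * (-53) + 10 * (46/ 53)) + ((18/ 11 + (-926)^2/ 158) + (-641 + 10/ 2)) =17515877377/ 3730617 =4695.17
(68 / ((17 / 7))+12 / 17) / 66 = 244 / 561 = 0.43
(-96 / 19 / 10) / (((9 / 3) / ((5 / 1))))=-16 / 19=-0.84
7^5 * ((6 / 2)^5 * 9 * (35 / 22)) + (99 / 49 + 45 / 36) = 126076204921 / 2156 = 58476903.95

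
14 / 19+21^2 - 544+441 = 6436 / 19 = 338.74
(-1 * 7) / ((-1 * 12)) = 0.58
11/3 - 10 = -19/3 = -6.33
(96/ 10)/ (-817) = -48/ 4085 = -0.01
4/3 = 1.33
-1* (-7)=7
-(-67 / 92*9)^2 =-363609 / 8464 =-42.96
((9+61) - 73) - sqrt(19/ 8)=-3 - sqrt(38)/ 4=-4.54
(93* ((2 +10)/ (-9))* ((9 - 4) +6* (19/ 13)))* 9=-199764/ 13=-15366.46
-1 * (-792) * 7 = 5544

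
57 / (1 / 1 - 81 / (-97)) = 31.06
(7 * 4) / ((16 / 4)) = 7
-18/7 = -2.57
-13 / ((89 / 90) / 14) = -16380 / 89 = -184.04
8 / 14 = 0.57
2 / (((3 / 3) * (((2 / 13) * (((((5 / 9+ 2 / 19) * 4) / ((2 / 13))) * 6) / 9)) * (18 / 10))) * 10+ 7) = 114 / 2207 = 0.05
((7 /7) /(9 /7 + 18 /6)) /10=7 /300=0.02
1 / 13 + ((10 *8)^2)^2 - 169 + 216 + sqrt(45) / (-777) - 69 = 532479715 / 13 - sqrt(5) / 259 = 40959978.07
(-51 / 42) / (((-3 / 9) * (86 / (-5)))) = -255 / 1204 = -0.21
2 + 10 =12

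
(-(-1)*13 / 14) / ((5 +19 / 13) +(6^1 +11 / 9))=1521 / 22414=0.07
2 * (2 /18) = 2 /9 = 0.22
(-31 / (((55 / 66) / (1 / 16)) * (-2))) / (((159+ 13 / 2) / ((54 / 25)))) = 2511 / 165500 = 0.02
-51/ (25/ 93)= -4743/ 25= -189.72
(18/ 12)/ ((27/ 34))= 17/ 9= 1.89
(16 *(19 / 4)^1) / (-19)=-4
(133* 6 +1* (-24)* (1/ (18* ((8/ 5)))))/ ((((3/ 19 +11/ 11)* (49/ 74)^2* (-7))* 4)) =-124410613/ 2218524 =-56.08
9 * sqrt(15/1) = 9 * sqrt(15) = 34.86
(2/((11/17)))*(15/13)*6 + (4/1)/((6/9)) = 3918/143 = 27.40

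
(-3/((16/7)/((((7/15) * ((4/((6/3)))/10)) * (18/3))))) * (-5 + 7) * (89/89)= -147/100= -1.47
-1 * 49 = -49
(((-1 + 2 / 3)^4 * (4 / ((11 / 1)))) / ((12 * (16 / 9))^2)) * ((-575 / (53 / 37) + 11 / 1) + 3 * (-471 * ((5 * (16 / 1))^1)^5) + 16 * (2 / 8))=-239644800020 / 5247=-45672727.28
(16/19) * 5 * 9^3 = 58320/19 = 3069.47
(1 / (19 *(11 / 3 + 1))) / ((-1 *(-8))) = 3 / 2128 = 0.00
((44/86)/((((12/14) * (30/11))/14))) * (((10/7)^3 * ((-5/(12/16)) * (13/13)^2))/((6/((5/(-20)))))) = 60500/24381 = 2.48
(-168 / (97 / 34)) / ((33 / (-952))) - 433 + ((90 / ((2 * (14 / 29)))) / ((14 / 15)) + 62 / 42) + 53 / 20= 1074249208 / 784245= 1369.79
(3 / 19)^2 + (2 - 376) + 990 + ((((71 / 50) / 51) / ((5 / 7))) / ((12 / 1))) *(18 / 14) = 3780570631 / 6137000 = 616.03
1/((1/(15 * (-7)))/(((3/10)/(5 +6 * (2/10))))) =-315/62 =-5.08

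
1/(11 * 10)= 1/110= 0.01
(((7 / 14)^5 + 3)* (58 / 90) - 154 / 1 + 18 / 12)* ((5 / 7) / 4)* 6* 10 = -1083935 / 672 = -1613.00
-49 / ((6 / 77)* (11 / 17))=-5831 / 6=-971.83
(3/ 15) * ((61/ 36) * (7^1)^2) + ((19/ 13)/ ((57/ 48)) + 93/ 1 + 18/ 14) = 1836559/ 16380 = 112.12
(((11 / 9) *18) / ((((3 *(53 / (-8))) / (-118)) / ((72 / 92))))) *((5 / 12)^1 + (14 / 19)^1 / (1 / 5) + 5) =21546800 / 23161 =930.31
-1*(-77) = 77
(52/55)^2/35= 2704/105875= 0.03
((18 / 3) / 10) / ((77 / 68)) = 204 / 385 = 0.53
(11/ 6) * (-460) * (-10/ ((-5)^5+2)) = -25300/ 9369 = -2.70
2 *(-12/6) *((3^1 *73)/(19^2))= -876/361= -2.43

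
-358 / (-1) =358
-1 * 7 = -7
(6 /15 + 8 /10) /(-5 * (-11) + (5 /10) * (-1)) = 12 /545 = 0.02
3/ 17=0.18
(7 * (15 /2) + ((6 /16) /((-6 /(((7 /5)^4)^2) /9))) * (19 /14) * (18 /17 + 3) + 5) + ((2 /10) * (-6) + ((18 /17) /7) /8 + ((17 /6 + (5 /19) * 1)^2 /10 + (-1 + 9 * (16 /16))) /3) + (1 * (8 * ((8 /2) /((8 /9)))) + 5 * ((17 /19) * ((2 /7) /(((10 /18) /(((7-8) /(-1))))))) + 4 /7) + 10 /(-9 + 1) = 51.20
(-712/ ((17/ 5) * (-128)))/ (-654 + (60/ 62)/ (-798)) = -1834735/ 733433584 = -0.00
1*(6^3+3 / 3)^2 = 47089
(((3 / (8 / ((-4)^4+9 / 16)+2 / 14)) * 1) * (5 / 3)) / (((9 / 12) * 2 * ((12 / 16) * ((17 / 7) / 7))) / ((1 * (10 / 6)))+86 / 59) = 16614577000 / 978400641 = 16.98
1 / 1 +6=7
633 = 633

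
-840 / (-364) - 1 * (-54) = 732 / 13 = 56.31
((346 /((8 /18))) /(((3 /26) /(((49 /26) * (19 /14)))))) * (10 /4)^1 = 43141.88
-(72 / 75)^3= -13824 / 15625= -0.88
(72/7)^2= 5184/49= 105.80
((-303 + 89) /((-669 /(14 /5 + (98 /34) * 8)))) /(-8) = -117593 /113730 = -1.03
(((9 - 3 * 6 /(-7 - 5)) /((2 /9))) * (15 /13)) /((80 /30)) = 8505 /416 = 20.44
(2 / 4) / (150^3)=1 / 6750000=0.00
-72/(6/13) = -156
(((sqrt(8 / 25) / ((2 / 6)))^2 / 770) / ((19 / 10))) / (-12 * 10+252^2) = 3 / 96594575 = 0.00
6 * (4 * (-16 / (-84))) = 32 / 7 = 4.57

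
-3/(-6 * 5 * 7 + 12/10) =5/348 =0.01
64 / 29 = 2.21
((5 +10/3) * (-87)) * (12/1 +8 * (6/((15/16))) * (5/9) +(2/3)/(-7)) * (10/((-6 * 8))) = 4607375/756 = 6094.41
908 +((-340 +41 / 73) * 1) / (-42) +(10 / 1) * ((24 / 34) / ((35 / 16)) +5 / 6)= 6907223 / 7446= 927.64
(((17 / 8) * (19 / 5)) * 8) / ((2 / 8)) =258.40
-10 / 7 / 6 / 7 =-5 / 147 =-0.03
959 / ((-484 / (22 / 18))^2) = 959 / 156816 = 0.01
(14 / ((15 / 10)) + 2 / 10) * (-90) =-858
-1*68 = -68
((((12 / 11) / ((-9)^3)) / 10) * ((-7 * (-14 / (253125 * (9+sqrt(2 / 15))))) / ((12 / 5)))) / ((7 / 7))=-49 / 18238213125+49 * sqrt(30) / 2462158771875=-0.00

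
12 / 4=3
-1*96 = -96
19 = 19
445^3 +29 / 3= 264363404 / 3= 88121134.67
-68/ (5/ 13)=-884/ 5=-176.80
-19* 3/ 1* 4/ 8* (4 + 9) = -741/ 2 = -370.50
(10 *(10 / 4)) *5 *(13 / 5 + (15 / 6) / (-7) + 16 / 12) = 18775 / 42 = 447.02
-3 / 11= -0.27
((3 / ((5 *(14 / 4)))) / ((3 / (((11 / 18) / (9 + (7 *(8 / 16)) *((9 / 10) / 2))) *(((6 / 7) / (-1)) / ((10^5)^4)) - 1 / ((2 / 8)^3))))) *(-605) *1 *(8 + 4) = 171974880000000000000001331 / 6477187500000000000000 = 26550.86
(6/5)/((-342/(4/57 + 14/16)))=-431/129960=-0.00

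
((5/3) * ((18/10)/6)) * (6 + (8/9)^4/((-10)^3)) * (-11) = -27061309/820125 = -33.00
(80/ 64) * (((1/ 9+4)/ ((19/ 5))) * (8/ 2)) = 925/ 171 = 5.41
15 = 15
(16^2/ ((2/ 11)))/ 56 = 176/ 7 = 25.14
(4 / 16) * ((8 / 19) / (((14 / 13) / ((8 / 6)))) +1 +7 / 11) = 4735 / 8778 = 0.54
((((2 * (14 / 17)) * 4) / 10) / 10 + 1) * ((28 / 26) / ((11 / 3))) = 19026 / 60775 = 0.31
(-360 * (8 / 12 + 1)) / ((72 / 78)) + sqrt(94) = -650 + sqrt(94) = -640.30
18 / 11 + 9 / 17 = 405 / 187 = 2.17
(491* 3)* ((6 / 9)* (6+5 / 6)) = 20131 / 3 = 6710.33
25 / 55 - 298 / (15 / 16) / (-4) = 13187 / 165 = 79.92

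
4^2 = 16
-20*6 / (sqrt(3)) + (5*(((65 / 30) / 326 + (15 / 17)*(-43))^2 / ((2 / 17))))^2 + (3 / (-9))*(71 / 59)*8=3734237615881625219378794019 / 998355575174851584 - 40*sqrt(3)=3740388334.15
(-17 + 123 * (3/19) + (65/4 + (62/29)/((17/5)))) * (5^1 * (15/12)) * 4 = 18078175/37468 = 482.50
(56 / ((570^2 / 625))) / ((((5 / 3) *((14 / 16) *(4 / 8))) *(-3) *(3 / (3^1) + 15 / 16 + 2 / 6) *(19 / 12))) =-0.01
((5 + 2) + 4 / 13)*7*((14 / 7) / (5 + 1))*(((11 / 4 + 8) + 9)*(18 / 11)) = 157605 / 286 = 551.07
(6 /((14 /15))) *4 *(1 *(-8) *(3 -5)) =2880 /7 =411.43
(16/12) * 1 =1.33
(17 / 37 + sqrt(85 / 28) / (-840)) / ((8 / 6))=51 / 148 - sqrt(595) / 15680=0.34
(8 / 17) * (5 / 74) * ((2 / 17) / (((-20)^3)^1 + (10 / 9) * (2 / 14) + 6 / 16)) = -20160 / 43111299583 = -0.00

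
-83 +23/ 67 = -5538/ 67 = -82.66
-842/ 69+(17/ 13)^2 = -10.49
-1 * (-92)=92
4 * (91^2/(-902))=-16562/451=-36.72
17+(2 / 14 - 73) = -391 / 7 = -55.86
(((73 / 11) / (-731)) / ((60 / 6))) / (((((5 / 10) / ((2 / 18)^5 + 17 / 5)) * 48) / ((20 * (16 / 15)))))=-26647336 / 9712084275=-0.00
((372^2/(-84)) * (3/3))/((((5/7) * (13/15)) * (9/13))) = -3844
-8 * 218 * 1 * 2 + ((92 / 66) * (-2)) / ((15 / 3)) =-575612 / 165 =-3488.56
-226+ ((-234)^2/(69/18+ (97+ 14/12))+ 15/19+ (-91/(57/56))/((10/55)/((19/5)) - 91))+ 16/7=40600230191/128938047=314.88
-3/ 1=-3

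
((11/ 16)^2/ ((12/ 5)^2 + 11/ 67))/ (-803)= -18425/ 185441024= -0.00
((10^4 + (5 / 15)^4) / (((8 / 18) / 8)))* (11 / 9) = 220000.27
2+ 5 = 7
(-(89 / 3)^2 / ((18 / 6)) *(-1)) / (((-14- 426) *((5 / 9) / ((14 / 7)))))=-7921 / 3300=-2.40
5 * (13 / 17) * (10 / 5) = 130 / 17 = 7.65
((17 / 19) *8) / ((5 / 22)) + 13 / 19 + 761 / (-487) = 1416464 / 46265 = 30.62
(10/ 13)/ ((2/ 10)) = 50/ 13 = 3.85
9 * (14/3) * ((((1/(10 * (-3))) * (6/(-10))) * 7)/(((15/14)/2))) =1372/125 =10.98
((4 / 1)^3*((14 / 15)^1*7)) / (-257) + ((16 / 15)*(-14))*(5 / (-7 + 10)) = -306656 / 11565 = -26.52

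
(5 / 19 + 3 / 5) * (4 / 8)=41 / 95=0.43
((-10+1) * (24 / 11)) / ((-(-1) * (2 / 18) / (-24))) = 46656 / 11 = 4241.45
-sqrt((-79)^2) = -79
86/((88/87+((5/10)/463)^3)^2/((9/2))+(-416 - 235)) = -1846780968285227318977728/13974820069485660441958223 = -0.13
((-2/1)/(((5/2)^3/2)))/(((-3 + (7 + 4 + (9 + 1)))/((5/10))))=-8/1125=-0.01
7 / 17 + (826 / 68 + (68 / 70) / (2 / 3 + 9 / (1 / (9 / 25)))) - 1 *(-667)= 47405695 / 69734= 679.81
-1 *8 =-8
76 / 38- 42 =-40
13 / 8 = 1.62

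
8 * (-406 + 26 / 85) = -275872 / 85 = -3245.55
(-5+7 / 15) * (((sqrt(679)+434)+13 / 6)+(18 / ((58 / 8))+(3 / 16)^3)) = -2106.70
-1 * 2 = -2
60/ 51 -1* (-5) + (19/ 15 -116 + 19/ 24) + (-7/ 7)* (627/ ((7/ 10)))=-14329687/ 14280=-1003.48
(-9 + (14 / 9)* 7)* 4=7.56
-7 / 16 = -0.44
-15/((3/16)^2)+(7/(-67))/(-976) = -83701739/196176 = -426.67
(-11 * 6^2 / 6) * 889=-58674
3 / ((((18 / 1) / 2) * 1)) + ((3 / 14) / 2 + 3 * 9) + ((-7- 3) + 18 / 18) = 1549 / 84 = 18.44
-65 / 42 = -1.55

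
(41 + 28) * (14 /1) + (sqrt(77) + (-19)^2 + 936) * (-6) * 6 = -45726 - 36 * sqrt(77) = -46041.90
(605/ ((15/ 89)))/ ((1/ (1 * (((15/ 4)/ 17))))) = 53845/ 68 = 791.84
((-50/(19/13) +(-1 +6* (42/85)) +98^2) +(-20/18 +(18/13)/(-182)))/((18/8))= 658264670144/154754145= 4253.62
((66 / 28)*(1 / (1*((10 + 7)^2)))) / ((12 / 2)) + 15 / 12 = 5063 / 4046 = 1.25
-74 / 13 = -5.69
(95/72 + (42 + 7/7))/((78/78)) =44.32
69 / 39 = 23 / 13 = 1.77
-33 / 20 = -1.65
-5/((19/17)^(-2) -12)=1805/4043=0.45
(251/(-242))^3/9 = -0.12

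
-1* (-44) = 44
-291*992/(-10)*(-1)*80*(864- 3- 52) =-1868285184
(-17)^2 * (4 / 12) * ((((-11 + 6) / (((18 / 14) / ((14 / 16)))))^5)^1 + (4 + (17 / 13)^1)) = -3277851777790913 / 75461787648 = -43437.24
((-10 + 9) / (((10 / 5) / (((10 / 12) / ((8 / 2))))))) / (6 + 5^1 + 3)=-5 / 672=-0.01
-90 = -90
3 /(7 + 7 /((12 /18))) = 0.17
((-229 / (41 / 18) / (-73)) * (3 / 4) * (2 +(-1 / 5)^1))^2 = 3096588609 / 895804900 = 3.46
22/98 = 0.22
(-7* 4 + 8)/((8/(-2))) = 5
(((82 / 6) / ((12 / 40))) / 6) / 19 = 205 / 513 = 0.40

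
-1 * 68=-68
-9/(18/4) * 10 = -20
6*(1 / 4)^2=3 / 8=0.38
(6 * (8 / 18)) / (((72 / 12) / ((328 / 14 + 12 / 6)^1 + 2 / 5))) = 3616 / 315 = 11.48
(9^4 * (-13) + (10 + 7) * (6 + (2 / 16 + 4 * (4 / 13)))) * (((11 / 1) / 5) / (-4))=97432137 / 2080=46842.37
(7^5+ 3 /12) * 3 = 201687 /4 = 50421.75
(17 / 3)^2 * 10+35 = 356.11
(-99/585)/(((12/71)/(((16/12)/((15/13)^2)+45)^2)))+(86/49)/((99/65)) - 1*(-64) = -2053.70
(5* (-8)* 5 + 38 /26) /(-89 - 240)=2581 /4277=0.60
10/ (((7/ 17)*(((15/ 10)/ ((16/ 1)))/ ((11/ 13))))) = 59840/ 273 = 219.19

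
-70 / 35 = -2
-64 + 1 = -63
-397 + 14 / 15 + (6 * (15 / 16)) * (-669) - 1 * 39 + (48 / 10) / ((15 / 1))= -2518723 / 600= -4197.87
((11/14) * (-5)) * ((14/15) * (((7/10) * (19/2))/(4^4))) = -1463/15360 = -0.10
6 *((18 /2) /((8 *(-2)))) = -3.38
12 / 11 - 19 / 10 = -89 / 110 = -0.81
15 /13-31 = -388 /13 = -29.85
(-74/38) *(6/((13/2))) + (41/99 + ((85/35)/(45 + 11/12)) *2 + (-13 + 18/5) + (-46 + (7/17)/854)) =-2917528218457/51476254830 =-56.68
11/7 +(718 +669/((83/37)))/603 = 1140968/350343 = 3.26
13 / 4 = 3.25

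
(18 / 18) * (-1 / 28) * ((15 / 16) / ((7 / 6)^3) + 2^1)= -0.09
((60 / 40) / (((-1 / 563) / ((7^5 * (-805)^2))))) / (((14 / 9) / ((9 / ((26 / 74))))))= -7875902176712325 / 52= -151459657244467.79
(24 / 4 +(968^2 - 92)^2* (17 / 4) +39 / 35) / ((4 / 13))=1697526141064897 / 140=12125186721892.12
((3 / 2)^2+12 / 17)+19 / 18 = 2455 / 612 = 4.01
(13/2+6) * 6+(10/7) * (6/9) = 1595/21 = 75.95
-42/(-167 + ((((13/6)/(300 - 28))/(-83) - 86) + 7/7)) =0.17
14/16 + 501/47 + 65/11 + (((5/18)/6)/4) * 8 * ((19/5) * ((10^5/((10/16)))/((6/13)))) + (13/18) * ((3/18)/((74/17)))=121992.78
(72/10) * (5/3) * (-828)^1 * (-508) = 5047488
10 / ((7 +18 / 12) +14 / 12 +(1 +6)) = 3 / 5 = 0.60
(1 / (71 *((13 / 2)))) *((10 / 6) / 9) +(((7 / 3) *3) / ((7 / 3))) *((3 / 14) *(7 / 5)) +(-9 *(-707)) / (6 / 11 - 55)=-17308546519 / 149276790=-115.95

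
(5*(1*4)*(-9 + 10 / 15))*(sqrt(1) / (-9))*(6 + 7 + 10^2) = 56500 / 27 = 2092.59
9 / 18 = 1 / 2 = 0.50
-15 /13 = -1.15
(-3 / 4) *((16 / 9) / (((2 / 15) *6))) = -5 / 3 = -1.67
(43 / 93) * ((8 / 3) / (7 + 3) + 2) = 1462 / 1395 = 1.05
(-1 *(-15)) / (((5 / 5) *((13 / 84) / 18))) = 22680 / 13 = 1744.62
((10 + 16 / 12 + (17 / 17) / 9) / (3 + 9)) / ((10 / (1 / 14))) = 103 / 15120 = 0.01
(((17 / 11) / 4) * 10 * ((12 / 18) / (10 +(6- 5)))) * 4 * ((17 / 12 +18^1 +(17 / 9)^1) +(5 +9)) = 108035 / 3267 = 33.07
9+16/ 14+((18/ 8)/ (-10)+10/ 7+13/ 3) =13171/ 840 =15.68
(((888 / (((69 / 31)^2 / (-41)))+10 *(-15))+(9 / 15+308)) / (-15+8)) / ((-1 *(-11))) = 93.38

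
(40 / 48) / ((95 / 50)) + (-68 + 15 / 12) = -15119 / 228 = -66.31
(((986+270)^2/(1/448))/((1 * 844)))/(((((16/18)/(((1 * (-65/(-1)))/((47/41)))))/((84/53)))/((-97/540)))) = -7992898496128/525601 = -15207159.99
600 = 600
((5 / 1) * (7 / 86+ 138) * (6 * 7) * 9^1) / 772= 11221875 / 33196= 338.05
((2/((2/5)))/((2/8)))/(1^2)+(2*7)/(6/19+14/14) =766/25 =30.64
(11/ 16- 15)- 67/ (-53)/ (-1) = -15.58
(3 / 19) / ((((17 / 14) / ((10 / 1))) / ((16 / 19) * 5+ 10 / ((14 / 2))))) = 45000 / 6137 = 7.33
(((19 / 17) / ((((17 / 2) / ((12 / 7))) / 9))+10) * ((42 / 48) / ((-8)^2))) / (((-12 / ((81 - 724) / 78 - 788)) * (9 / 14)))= 5289591083 / 311620608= 16.97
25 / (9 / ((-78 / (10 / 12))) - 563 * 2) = -1300 / 58557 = -0.02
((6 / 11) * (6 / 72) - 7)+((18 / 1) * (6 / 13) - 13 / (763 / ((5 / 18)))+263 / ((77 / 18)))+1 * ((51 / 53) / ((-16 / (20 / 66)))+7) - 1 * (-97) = 6313936127 / 37850904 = 166.81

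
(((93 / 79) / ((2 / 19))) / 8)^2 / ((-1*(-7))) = 0.28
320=320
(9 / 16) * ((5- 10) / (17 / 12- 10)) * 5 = 675 / 412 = 1.64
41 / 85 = 0.48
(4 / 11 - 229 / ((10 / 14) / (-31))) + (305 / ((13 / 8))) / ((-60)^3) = 7674867049 / 772200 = 9938.96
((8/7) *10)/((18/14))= 80/9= 8.89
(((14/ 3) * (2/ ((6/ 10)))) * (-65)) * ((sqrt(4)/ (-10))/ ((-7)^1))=-260/ 9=-28.89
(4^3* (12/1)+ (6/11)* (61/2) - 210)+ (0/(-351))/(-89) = 6321/11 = 574.64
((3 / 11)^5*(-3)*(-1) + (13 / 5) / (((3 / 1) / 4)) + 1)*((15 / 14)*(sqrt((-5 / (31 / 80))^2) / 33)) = 2160270400 / 1153286211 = 1.87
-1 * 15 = -15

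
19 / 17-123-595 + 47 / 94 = -716.38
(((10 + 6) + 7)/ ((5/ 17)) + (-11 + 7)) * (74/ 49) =3922/ 35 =112.06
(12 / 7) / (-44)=-3 / 77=-0.04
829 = 829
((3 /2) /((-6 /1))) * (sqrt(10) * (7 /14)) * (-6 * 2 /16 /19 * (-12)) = -9 * sqrt(10) /152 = -0.19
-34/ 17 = -2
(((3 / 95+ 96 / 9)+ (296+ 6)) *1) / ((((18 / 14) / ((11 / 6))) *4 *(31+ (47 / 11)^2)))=830321723 / 366897600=2.26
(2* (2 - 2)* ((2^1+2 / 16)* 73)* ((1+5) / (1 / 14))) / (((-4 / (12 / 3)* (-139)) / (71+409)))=0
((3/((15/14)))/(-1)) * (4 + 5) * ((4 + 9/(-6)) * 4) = -252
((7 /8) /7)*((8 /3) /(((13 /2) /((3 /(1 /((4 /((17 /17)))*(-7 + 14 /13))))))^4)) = 3887645110272 /815730721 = 4765.84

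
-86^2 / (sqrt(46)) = -3698 *sqrt(46) / 23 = -1090.48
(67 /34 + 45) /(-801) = -1597 /27234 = -0.06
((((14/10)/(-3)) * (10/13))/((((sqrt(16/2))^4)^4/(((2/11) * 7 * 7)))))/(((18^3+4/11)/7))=-2401/10494500929536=-0.00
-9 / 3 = -3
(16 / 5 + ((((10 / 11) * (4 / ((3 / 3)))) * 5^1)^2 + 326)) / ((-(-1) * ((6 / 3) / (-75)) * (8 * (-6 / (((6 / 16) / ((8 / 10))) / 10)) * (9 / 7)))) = 6985405 / 371712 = 18.79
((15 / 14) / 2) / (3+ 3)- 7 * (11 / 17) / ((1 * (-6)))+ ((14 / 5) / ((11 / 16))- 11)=-955531 / 157080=-6.08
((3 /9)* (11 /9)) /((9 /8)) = 88 /243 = 0.36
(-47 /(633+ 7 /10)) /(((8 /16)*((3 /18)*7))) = -5640 /44359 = -0.13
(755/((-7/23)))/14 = -17365/98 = -177.19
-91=-91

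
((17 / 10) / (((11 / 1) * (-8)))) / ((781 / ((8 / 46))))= -17 / 3951860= -0.00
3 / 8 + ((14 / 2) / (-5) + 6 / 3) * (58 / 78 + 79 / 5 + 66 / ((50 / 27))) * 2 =818939 / 13000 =63.00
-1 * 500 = -500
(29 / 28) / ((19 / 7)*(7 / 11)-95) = -319 / 28728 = -0.01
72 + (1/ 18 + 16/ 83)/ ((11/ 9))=131843/ 1826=72.20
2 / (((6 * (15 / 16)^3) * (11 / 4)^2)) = 65536 / 1225125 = 0.05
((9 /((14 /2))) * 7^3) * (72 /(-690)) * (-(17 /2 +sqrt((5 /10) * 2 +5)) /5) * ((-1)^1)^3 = -44982 /575 -5292 * sqrt(6) /575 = -100.77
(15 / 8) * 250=1875 / 4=468.75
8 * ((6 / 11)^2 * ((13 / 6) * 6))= 30.94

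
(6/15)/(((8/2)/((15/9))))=1/6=0.17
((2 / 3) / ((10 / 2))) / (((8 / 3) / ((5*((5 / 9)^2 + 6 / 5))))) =611 / 1620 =0.38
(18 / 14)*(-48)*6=-2592 / 7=-370.29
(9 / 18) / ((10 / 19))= 19 / 20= 0.95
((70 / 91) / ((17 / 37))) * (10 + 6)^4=24248320 / 221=109720.90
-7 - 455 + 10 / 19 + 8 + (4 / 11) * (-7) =-95308 / 209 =-456.02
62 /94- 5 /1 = -204 /47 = -4.34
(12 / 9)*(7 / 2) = 14 / 3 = 4.67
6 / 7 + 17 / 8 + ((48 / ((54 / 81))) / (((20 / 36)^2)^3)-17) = 2130504487 / 875000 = 2434.86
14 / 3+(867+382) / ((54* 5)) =2509 / 270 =9.29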